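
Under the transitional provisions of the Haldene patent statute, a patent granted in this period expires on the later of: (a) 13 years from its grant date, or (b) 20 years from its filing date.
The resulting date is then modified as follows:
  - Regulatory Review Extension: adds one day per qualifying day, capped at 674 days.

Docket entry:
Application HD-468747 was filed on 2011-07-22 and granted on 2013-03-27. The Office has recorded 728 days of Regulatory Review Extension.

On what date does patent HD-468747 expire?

(a) grant + 13 years → 27 March 2026.
(b) filing + 20 years → 22 July 2031.
Later of the two: 22 July 2031.
Regulatory Review Extension: 728 days claimed exceeds the 674-day cap, so +674 days → 26 May 2033.

May 26, 2033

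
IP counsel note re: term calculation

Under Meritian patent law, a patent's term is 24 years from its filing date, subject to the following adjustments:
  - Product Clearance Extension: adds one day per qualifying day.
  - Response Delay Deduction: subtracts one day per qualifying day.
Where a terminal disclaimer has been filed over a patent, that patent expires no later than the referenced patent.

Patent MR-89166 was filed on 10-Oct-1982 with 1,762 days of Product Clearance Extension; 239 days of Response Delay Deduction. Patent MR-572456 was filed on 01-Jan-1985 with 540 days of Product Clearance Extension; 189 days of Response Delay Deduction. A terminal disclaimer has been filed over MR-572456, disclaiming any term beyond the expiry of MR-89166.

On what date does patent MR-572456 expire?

December 18, 2009

Natural term of MR-572456:
  Base: filing + 24 years → 1 January 2009.
  Product Clearance Extension: +540 days → 25 June 2010.
  Response Delay Deduction: −189 days → 18 December 2009.
Expiry of referenced patent MR-89166:
  Base: filing + 24 years → 10 October 2006.
  Product Clearance Extension: +1762 days → 7 August 2011.
  Response Delay Deduction: −239 days → 11 December 2010.
Terminal disclaimer: MR-572456 expires on the earlier of 18 December 2009 and 11 December 2010.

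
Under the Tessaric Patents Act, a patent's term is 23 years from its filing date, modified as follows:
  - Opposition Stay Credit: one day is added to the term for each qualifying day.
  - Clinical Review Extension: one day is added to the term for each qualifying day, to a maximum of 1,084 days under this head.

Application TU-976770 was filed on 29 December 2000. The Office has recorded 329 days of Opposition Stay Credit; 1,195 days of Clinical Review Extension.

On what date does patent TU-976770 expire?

Base term: filing date + 23 years → 29 December 2023.
Opposition Stay Credit: +329 days → 22 November 2024.
Clinical Review Extension: 1195 days claimed exceeds the 1084-day cap, so +1084 days → 11 November 2027.

2027-11-11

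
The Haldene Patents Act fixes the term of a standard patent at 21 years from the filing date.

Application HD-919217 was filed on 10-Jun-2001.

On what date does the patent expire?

2022-06-10

Filing date + 21 years → 10 June 2022.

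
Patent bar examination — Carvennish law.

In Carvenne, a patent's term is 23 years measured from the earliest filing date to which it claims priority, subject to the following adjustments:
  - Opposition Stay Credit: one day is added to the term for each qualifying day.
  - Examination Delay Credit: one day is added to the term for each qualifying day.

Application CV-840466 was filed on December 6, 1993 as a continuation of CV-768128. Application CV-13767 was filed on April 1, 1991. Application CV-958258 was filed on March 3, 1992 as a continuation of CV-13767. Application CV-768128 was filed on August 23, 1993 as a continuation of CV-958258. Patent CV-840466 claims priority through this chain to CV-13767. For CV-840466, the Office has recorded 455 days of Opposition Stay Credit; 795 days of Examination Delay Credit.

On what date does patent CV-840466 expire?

Earliest priority filing: 1 April 1991.
Base term: 1 April 1991 + 23 years → 1 April 2014.
Opposition Stay Credit: +455 days → 30 June 2015.
Examination Delay Credit: +795 days → 2 September 2017.

2017-09-02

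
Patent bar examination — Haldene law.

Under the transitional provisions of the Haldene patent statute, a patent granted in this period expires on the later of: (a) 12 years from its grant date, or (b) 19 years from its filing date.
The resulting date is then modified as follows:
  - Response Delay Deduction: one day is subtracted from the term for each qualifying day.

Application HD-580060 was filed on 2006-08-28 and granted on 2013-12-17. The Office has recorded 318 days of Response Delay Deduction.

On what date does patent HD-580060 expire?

(a) grant + 12 years → 17 December 2025.
(b) filing + 19 years → 28 August 2025.
Later of the two: 17 December 2025.
Response Delay Deduction: −318 days → 2 February 2025.

February 2, 2025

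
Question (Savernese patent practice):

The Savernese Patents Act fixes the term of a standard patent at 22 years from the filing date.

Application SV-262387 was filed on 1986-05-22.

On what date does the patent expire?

Filing date + 22 years → 22 May 2008.

2008-05-22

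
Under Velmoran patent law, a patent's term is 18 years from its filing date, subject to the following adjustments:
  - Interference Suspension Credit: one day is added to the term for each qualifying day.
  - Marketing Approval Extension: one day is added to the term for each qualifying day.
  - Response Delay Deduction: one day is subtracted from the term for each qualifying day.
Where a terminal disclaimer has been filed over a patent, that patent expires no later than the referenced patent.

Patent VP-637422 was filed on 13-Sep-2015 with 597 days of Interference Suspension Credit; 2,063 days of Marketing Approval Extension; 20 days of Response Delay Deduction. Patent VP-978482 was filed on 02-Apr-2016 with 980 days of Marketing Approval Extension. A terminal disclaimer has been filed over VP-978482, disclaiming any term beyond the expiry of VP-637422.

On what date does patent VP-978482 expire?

December 7, 2036

Natural term of VP-978482:
  Base: filing + 18 years → 2 April 2034.
  Marketing Approval Extension: +980 days → 7 December 2036.
Expiry of referenced patent VP-637422:
  Base: filing + 18 years → 13 September 2033.
  Interference Suspension Credit: +597 days → 3 May 2035.
  Marketing Approval Extension: +2063 days → 25 December 2040.
  Response Delay Deduction: −20 days → 5 December 2040.
Terminal disclaimer: VP-978482 expires on the earlier of 7 December 2036 and 5 December 2040.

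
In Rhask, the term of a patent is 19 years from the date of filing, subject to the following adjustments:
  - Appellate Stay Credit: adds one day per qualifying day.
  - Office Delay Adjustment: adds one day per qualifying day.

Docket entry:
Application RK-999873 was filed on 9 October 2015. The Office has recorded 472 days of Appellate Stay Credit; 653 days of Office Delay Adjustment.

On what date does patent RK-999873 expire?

November 7, 2037

Base term: filing date + 19 years → 9 October 2034.
Appellate Stay Credit: +472 days → 24 January 2036.
Office Delay Adjustment: +653 days → 7 November 2037.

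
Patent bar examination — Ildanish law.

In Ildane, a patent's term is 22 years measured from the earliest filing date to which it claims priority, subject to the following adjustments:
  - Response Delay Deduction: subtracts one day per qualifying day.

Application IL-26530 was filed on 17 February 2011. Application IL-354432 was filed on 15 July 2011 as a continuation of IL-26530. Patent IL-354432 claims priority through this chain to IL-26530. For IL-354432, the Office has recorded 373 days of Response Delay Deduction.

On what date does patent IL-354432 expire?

Earliest priority filing: 17 February 2011.
Base term: 17 February 2011 + 22 years → 17 February 2033.
Response Delay Deduction: −373 days → 10 February 2032.

2032-02-10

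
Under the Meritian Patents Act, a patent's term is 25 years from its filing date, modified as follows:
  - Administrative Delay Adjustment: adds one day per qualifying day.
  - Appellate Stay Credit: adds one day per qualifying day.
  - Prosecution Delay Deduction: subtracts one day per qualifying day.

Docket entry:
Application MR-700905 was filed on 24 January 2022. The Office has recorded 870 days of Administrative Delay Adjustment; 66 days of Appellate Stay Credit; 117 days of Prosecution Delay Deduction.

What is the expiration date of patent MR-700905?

2049-04-22

Base term: filing date + 25 years → 24 January 2047.
Administrative Delay Adjustment: +870 days → 12 June 2049.
Appellate Stay Credit: +66 days → 17 August 2049.
Prosecution Delay Deduction: −117 days → 22 April 2049.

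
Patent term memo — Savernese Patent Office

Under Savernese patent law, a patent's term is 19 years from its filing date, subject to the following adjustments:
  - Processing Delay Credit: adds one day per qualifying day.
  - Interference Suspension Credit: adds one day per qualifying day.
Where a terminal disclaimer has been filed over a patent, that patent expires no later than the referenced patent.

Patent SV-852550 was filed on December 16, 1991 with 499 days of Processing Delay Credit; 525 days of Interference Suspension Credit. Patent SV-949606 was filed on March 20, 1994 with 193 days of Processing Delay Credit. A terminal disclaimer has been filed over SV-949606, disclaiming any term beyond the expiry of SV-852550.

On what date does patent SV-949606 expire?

Natural term of SV-949606:
  Base: filing + 19 years → 20 March 2013.
  Processing Delay Credit: +193 days → 29 September 2013.
Expiry of referenced patent SV-852550:
  Base: filing + 19 years → 16 December 2010.
  Processing Delay Credit: +499 days → 28 April 2012.
  Interference Suspension Credit: +525 days → 5 October 2013.
Terminal disclaimer: SV-949606 expires on the earlier of 29 September 2013 and 5 October 2013.

2013-09-29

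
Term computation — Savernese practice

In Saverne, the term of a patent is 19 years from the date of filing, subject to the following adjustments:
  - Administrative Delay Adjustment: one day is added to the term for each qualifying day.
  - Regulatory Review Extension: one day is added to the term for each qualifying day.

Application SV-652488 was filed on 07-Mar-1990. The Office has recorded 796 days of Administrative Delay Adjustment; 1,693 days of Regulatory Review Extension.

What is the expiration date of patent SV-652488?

December 30, 2015

Base term: filing date + 19 years → 7 March 2009.
Administrative Delay Adjustment: +796 days → 12 May 2011.
Regulatory Review Extension: +1693 days → 30 December 2015.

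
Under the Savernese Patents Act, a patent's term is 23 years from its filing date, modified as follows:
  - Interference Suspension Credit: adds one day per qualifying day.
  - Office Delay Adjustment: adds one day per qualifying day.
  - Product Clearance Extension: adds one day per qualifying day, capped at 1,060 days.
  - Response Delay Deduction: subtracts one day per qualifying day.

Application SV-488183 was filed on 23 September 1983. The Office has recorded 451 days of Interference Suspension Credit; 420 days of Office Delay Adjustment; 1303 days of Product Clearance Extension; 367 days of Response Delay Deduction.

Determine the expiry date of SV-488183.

Base term: filing date + 23 years → 23 September 2006.
Interference Suspension Credit: +451 days → 18 December 2007.
Office Delay Adjustment: +420 days → 10 February 2009.
Product Clearance Extension: 1303 days claimed exceeds the 1060-day cap, so +1060 days → 6 January 2012.
Response Delay Deduction: −367 days → 4 January 2011.

January 4, 2011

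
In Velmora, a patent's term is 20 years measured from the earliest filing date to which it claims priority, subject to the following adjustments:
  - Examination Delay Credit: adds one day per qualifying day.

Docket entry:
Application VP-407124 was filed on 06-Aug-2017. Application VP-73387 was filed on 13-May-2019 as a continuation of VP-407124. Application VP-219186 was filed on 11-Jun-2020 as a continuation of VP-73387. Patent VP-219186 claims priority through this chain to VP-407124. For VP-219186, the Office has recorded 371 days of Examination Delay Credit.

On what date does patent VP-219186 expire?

Earliest priority filing: 6 August 2017.
Base term: 6 August 2017 + 20 years → 6 August 2037.
Examination Delay Credit: +371 days → 12 August 2038.

August 12, 2038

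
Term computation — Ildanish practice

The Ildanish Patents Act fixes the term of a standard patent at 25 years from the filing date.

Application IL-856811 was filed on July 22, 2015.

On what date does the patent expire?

Filing date + 25 years → 22 July 2040.

July 22, 2040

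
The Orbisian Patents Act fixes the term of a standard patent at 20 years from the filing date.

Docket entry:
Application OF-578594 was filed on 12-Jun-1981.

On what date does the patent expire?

Filing date + 20 years → 12 June 2001.

June 12, 2001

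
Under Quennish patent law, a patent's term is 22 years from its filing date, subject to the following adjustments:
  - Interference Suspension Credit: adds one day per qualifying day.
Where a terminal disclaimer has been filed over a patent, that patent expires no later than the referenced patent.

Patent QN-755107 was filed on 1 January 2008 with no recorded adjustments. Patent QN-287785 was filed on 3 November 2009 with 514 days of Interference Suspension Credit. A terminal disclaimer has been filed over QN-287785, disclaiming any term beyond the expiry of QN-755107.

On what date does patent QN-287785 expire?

January 1, 2030

Natural term of QN-287785:
  Base: filing + 22 years → 3 November 2031.
  Interference Suspension Credit: +514 days → 31 March 2033.
Expiry of referenced patent QN-755107:
  Base: filing + 22 years → 1 January 2030.
Terminal disclaimer: QN-287785 expires on the earlier of 31 March 2033 and 1 January 2030.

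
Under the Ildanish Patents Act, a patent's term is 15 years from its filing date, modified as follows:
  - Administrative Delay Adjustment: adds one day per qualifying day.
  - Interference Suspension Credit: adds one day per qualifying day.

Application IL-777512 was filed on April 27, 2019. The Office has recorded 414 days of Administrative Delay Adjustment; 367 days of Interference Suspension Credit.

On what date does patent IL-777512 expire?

Base term: filing date + 15 years → 27 April 2034.
Administrative Delay Adjustment: +414 days → 15 June 2035.
Interference Suspension Credit: +367 days → 16 June 2036.

2036-06-16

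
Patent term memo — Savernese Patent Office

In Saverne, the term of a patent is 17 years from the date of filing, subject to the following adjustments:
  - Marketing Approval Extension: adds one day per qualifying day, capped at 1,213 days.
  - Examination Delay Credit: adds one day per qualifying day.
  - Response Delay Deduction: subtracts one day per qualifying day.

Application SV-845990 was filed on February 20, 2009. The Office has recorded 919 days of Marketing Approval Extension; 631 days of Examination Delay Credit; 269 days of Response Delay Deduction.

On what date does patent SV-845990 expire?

August 24, 2029

Base term: filing date + 17 years → 20 February 2026.
Marketing Approval Extension: 919 days (within the 1213-day cap) → +919 days → 27 August 2028.
Examination Delay Credit: +631 days → 20 May 2030.
Response Delay Deduction: −269 days → 24 August 2029.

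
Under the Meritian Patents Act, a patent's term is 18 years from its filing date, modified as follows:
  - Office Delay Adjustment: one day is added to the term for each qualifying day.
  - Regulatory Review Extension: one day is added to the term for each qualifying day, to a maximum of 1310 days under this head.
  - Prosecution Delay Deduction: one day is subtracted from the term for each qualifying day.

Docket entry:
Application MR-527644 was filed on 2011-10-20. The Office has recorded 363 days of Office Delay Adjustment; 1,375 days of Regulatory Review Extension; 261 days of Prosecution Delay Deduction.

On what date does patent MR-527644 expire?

Base term: filing date + 18 years → 20 October 2029.
Office Delay Adjustment: +363 days → 18 October 2030.
Regulatory Review Extension: 1375 days claimed exceeds the 1310-day cap, so +1310 days → 20 May 2034.
Prosecution Delay Deduction: −261 days → 1 September 2033.

September 1, 2033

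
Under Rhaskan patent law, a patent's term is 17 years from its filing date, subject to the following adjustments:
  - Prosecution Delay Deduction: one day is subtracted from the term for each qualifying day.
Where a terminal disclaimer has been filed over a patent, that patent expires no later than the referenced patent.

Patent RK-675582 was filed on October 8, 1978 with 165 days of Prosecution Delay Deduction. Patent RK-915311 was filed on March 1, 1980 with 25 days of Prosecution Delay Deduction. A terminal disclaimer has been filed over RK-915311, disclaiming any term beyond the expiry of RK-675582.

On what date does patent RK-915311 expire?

1995-04-26

Natural term of RK-915311:
  Base: filing + 17 years → 1 March 1997.
  Prosecution Delay Deduction: −25 days → 4 February 1997.
Expiry of referenced patent RK-675582:
  Base: filing + 17 years → 8 October 1995.
  Prosecution Delay Deduction: −165 days → 26 April 1995.
Terminal disclaimer: RK-915311 expires on the earlier of 4 February 1997 and 26 April 1995.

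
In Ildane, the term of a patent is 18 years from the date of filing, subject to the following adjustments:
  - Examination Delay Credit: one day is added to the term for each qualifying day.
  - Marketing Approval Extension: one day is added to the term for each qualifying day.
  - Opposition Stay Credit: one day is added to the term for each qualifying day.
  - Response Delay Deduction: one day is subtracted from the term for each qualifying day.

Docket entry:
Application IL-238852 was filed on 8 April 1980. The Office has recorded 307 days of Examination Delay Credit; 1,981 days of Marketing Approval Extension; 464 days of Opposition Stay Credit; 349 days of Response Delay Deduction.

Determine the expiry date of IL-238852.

Base term: filing date + 18 years → 8 April 1998.
Examination Delay Credit: +307 days → 9 February 1999.
Marketing Approval Extension: +1981 days → 13 July 2004.
Opposition Stay Credit: +464 days → 20 October 2005.
Response Delay Deduction: −349 days → 5 November 2004.

November 5, 2004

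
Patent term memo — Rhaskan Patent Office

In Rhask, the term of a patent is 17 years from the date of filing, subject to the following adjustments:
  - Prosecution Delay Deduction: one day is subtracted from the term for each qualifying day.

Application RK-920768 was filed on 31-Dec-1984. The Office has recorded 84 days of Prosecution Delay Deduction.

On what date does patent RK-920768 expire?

October 8, 2001

Base term: filing date + 17 years → 31 December 2001.
Prosecution Delay Deduction: −84 days → 8 October 2001.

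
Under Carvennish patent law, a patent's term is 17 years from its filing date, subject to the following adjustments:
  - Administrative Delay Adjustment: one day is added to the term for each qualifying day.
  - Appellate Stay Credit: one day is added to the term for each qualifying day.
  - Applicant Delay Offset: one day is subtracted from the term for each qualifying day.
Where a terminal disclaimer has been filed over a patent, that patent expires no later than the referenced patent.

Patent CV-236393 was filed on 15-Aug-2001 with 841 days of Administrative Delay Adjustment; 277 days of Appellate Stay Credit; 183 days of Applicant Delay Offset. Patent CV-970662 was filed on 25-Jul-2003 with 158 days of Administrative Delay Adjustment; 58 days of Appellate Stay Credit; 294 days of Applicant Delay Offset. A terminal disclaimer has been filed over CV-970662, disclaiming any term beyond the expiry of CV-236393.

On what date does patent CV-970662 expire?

May 8, 2020

Natural term of CV-970662:
  Base: filing + 17 years → 25 July 2020.
  Administrative Delay Adjustment: +158 days → 30 December 2020.
  Appellate Stay Credit: +58 days → 26 February 2021.
  Applicant Delay Offset: −294 days → 8 May 2020.
Expiry of referenced patent CV-236393:
  Base: filing + 17 years → 15 August 2018.
  Administrative Delay Adjustment: +841 days → 3 December 2020.
  Appellate Stay Credit: +277 days → 6 September 2021.
  Applicant Delay Offset: −183 days → 7 March 2021.
Terminal disclaimer: CV-970662 expires on the earlier of 8 May 2020 and 7 March 2021.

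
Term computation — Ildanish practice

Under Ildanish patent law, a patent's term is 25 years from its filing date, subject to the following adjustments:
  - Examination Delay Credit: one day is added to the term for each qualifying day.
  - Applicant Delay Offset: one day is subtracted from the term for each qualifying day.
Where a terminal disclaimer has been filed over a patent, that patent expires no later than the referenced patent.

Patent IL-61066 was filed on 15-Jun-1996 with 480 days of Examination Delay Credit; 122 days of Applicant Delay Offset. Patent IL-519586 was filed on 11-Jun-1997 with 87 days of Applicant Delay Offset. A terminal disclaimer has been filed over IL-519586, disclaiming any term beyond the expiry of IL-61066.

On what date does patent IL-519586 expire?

March 16, 2022

Natural term of IL-519586:
  Base: filing + 25 years → 11 June 2022.
  Applicant Delay Offset: −87 days → 16 March 2022.
Expiry of referenced patent IL-61066:
  Base: filing + 25 years → 15 June 2021.
  Examination Delay Credit: +480 days → 8 October 2022.
  Applicant Delay Offset: −122 days → 8 June 2022.
Terminal disclaimer: IL-519586 expires on the earlier of 16 March 2022 and 8 June 2022.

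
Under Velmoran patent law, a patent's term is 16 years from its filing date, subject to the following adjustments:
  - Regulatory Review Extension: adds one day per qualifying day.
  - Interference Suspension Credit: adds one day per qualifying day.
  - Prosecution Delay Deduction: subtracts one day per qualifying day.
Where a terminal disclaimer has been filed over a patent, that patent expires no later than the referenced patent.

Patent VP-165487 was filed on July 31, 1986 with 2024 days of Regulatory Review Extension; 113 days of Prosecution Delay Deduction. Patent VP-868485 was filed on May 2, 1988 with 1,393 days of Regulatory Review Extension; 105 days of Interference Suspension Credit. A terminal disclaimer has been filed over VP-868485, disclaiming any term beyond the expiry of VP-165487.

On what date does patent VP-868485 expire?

2007-10-24

Natural term of VP-868485:
  Base: filing + 16 years → 2 May 2004.
  Regulatory Review Extension: +1393 days → 24 February 2008.
  Interference Suspension Credit: +105 days → 8 June 2008.
Expiry of referenced patent VP-165487:
  Base: filing + 16 years → 31 July 2002.
  Regulatory Review Extension: +2024 days → 14 February 2008.
  Prosecution Delay Deduction: −113 days → 24 October 2007.
Terminal disclaimer: VP-868485 expires on the earlier of 8 June 2008 and 24 October 2007.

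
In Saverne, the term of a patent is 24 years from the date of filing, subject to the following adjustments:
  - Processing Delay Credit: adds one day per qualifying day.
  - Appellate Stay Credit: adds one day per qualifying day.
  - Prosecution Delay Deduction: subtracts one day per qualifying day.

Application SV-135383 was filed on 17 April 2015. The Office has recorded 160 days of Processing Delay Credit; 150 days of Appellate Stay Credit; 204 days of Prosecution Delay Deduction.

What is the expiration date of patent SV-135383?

Base term: filing date + 24 years → 17 April 2039.
Processing Delay Credit: +160 days → 24 September 2039.
Appellate Stay Credit: +150 days → 21 February 2040.
Prosecution Delay Deduction: −204 days → 1 August 2039.

2039-08-01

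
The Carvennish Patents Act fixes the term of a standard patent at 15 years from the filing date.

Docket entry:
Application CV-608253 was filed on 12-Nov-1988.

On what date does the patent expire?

Filing date + 15 years → 12 November 2003.

November 12, 2003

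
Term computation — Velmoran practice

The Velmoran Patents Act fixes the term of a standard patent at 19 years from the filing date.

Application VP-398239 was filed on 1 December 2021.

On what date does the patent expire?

2040-12-01

Filing date + 19 years → 1 December 2040.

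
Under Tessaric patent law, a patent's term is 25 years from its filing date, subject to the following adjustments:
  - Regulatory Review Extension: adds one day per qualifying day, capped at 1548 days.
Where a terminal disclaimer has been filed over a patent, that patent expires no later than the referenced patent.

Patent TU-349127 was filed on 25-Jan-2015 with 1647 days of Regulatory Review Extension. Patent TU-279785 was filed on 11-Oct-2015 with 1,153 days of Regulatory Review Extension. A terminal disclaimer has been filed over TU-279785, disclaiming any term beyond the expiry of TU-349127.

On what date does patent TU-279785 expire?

Natural term of TU-279785:
  Base: filing + 25 years → 11 October 2040.
  Regulatory Review Extension: 1153 days (within the 1548-day cap) → +1153 days → 8 December 2043.
Expiry of referenced patent TU-349127:
  Base: filing + 25 years → 25 January 2040.
  Regulatory Review Extension: 1647 days claimed exceeds the 1548-day cap, so +1548 days → 21 April 2044.
Terminal disclaimer: TU-279785 expires on the earlier of 8 December 2043 and 21 April 2044.

2043-12-08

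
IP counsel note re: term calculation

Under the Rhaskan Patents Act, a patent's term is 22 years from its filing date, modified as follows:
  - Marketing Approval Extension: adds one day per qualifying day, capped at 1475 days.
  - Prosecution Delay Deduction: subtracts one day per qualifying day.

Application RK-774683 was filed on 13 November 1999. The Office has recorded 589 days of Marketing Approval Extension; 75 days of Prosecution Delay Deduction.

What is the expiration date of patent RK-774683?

April 11, 2023

Base term: filing date + 22 years → 13 November 2021.
Marketing Approval Extension: 589 days (within the 1475-day cap) → +589 days → 25 June 2023.
Prosecution Delay Deduction: −75 days → 11 April 2023.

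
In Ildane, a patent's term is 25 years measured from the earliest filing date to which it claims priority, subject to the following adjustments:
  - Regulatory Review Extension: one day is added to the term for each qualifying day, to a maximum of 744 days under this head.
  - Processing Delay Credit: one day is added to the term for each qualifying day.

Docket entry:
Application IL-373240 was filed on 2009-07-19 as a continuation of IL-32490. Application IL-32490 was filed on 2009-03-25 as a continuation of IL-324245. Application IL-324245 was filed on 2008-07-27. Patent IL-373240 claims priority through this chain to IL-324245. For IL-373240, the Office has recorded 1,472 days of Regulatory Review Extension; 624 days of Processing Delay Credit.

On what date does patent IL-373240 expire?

2037-04-25

Earliest priority filing: 27 July 2008.
Base term: 27 July 2008 + 25 years → 27 July 2033.
Regulatory Review Extension: 1472 days claimed exceeds the 744-day cap, so +744 days → 10 August 2035.
Processing Delay Credit: +624 days → 25 April 2037.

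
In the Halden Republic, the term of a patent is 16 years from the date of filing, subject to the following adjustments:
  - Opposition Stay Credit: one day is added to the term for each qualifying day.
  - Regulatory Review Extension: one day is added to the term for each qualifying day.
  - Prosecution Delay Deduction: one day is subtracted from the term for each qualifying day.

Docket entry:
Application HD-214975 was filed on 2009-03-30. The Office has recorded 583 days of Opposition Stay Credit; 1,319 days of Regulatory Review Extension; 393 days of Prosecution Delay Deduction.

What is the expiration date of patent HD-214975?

Base term: filing date + 16 years → 30 March 2025.
Opposition Stay Credit: +583 days → 3 November 2026.
Regulatory Review Extension: +1319 days → 14 June 2030.
Prosecution Delay Deduction: −393 days → 17 May 2029.

May 17, 2029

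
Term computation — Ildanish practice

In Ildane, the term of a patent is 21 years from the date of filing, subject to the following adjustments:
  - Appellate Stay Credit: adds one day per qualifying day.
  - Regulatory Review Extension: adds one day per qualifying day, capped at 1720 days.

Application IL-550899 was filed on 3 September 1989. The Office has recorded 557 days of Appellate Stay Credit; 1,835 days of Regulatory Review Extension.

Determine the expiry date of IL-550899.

Base term: filing date + 21 years → 3 September 2010.
Appellate Stay Credit: +557 days → 13 March 2012.
Regulatory Review Extension: 1835 days claimed exceeds the 1720-day cap, so +1720 days → 27 November 2016.

2016-11-27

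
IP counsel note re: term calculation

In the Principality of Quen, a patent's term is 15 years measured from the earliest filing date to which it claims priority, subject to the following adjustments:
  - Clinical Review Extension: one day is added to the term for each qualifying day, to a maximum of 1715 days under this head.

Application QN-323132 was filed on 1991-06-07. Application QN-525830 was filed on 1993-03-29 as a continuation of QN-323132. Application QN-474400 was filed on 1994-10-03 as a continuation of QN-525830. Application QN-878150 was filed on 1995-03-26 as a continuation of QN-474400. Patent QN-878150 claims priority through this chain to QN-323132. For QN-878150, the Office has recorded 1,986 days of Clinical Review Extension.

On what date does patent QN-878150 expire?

February 16, 2011

Earliest priority filing: 7 June 1991.
Base term: 7 June 1991 + 15 years → 7 June 2006.
Clinical Review Extension: 1986 days claimed exceeds the 1715-day cap, so +1715 days → 16 February 2011.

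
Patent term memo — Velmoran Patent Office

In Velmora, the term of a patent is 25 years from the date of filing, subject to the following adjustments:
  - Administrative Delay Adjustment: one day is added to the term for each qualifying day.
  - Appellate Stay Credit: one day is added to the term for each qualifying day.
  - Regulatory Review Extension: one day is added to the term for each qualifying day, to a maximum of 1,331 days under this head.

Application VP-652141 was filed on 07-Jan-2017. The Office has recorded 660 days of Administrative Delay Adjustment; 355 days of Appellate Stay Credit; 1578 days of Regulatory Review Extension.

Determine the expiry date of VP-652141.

Base term: filing date + 25 years → 7 January 2042.
Administrative Delay Adjustment: +660 days → 29 October 2043.
Appellate Stay Credit: +355 days → 18 October 2044.
Regulatory Review Extension: 1578 days claimed exceeds the 1331-day cap, so +1331 days → 10 June 2048.

June 10, 2048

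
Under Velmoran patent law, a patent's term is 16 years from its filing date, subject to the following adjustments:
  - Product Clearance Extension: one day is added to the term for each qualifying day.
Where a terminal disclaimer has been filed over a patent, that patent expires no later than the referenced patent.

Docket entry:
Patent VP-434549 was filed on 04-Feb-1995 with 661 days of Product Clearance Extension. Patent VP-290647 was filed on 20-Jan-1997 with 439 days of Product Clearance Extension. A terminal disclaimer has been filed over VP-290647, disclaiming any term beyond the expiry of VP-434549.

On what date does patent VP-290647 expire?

Natural term of VP-290647:
  Base: filing + 16 years → 20 January 2013.
  Product Clearance Extension: +439 days → 4 April 2014.
Expiry of referenced patent VP-434549:
  Base: filing + 16 years → 4 February 2011.
  Product Clearance Extension: +661 days → 26 November 2012.
Terminal disclaimer: VP-290647 expires on the earlier of 4 April 2014 and 26 November 2012.

2012-11-26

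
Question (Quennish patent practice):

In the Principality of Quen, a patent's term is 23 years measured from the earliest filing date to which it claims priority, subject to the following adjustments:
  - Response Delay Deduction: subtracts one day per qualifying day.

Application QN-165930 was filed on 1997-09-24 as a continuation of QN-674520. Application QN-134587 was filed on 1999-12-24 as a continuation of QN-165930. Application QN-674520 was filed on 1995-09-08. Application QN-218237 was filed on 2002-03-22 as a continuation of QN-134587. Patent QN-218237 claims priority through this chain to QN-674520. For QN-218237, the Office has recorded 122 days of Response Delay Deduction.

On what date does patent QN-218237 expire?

May 9, 2018

Earliest priority filing: 8 September 1995.
Base term: 8 September 1995 + 23 years → 8 September 2018.
Response Delay Deduction: −122 days → 9 May 2018.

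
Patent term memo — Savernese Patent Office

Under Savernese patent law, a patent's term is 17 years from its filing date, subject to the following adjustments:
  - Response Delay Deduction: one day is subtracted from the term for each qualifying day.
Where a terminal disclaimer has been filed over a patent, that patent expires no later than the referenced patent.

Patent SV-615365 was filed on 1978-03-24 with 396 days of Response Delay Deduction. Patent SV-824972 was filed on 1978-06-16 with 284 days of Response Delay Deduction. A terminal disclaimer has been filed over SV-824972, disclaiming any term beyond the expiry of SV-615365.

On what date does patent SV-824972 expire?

Natural term of SV-824972:
  Base: filing + 17 years → 16 June 1995.
  Response Delay Deduction: −284 days → 5 September 1994.
Expiry of referenced patent SV-615365:
  Base: filing + 17 years → 24 March 1995.
  Response Delay Deduction: −396 days → 21 February 1994.
Terminal disclaimer: SV-824972 expires on the earlier of 5 September 1994 and 21 February 1994.

February 21, 1994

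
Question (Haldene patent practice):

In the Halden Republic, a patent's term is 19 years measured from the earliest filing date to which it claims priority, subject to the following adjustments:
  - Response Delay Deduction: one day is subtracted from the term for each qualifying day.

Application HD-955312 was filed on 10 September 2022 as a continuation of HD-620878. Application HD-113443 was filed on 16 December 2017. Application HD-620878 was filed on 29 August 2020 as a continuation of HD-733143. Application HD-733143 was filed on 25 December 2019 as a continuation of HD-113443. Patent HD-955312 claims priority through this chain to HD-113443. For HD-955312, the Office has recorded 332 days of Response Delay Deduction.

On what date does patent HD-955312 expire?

Earliest priority filing: 16 December 2017.
Base term: 16 December 2017 + 19 years → 16 December 2036.
Response Delay Deduction: −332 days → 19 January 2036.

January 19, 2036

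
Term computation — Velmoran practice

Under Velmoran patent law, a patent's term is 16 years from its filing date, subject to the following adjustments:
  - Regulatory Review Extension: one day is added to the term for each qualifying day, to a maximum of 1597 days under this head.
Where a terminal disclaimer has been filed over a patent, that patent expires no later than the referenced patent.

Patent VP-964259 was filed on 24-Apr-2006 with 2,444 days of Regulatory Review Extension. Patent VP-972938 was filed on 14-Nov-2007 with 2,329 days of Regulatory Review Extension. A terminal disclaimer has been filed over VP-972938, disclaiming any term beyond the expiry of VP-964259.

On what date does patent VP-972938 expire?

Natural term of VP-972938:
  Base: filing + 16 years → 14 November 2023.
  Regulatory Review Extension: 2329 days claimed exceeds the 1597-day cap, so +1597 days → 29 March 2028.
Expiry of referenced patent VP-964259:
  Base: filing + 16 years → 24 April 2022.
  Regulatory Review Extension: 2444 days claimed exceeds the 1597-day cap, so +1597 days → 7 September 2026.
Terminal disclaimer: VP-972938 expires on the earlier of 29 March 2028 and 7 September 2026.

September 7, 2026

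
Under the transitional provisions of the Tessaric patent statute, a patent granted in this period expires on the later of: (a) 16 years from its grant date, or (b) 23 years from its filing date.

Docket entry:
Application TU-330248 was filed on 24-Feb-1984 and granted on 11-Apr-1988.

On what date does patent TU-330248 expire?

2007-02-24

(a) grant + 16 years → 11 April 2004.
(b) filing + 23 years → 24 February 2007.
Later of the two: 24 February 2007.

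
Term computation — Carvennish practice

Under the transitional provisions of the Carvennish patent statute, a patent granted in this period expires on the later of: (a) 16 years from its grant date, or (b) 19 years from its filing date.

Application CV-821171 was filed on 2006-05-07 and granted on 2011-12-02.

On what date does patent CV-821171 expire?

December 2, 2027

(a) grant + 16 years → 2 December 2027.
(b) filing + 19 years → 7 May 2025.
Later of the two: 2 December 2027.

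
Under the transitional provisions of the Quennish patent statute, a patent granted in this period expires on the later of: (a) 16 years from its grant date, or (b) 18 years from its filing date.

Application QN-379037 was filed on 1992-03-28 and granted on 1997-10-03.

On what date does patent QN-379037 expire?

(a) grant + 16 years → 3 October 2013.
(b) filing + 18 years → 28 March 2010.
Later of the two: 3 October 2013.

October 3, 2013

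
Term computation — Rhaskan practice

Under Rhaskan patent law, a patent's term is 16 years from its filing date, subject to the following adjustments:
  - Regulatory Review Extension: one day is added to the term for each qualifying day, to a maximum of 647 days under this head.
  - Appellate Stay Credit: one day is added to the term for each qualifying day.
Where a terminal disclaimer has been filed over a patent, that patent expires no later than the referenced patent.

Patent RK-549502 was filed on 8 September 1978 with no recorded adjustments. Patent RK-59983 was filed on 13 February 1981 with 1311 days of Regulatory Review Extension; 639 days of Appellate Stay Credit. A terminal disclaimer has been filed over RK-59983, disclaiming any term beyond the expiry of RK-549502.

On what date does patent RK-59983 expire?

Natural term of RK-59983:
  Base: filing + 16 years → 13 February 1997.
  Regulatory Review Extension: 1311 days claimed exceeds the 647-day cap, so +647 days → 22 November 1998.
  Appellate Stay Credit: +639 days → 22 August 2000.
Expiry of referenced patent RK-549502:
  Base: filing + 16 years → 8 September 1994.
Terminal disclaimer: RK-59983 expires on the earlier of 22 August 2000 and 8 September 1994.

1994-09-08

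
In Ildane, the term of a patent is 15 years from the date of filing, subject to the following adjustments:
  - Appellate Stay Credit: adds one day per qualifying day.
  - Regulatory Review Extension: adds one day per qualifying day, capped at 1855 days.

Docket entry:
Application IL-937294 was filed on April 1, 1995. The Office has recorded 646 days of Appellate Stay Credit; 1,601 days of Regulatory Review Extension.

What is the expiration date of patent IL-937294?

May 26, 2016

Base term: filing date + 15 years → 1 April 2010.
Appellate Stay Credit: +646 days → 7 January 2012.
Regulatory Review Extension: 1601 days (within the 1855-day cap) → +1601 days → 26 May 2016.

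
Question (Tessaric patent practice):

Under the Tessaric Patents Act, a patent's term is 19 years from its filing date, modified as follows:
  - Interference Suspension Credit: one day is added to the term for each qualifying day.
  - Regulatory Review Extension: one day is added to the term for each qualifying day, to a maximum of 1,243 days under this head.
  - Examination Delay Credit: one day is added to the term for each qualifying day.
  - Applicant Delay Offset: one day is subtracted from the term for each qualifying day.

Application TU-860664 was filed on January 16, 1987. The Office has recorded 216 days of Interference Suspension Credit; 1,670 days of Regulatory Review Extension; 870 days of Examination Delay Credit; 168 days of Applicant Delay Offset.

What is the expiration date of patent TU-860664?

2011-12-17

Base term: filing date + 19 years → 16 January 2006.
Interference Suspension Credit: +216 days → 20 August 2006.
Regulatory Review Extension: 1670 days claimed exceeds the 1243-day cap, so +1243 days → 14 January 2010.
Examination Delay Credit: +870 days → 2 June 2012.
Applicant Delay Offset: −168 days → 17 December 2011.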